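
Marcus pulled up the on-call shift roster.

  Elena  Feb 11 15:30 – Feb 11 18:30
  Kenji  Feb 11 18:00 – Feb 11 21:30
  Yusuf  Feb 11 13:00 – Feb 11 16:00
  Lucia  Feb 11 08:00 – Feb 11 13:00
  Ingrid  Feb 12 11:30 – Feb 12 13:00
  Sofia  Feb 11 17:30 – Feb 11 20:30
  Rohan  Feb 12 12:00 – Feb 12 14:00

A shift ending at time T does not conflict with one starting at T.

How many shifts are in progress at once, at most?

3

Sort all start/end points and keep a running count:
Feb 11 08:00 start Lucia → 1
Feb 11 13:00 end Lucia → 0
Feb 11 13:00 start Yusuf → 1
Feb 11 15:30 start Elena → 2
Feb 11 16:00 end Yusuf → 1
Feb 11 17:30 start Sofia → 2
Feb 11 18:00 start Kenji → 3
Feb 11 18:30 end Elena → 2
Feb 11 20:30 end Sofia → 1
Feb 11 21:30 end Kenji → 0
Feb 12 11:30 start Ingrid → 1
Feb 12 12:00 start Rohan → 2
Feb 12 13:00 end Ingrid → 1
Feb 12 14:00 end Rohan → 0
Peak is 3, at Feb 11 18:00 (Elena, Kenji, Sofia).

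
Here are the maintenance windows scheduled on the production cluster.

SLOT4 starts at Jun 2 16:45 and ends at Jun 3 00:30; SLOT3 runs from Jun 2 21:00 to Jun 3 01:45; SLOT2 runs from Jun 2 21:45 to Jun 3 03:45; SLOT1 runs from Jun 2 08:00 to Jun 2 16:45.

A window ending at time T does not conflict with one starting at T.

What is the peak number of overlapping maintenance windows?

3

Sort all start/end points and keep a running count:
Jun 2 08:00 start SLOT1 → 1
Jun 2 16:45 end SLOT1 → 0
Jun 2 16:45 start SLOT4 → 1
Jun 2 21:00 start SLOT3 → 2
Jun 2 21:45 start SLOT2 → 3
Jun 3 00:30 end SLOT4 → 2
Jun 3 01:45 end SLOT3 → 1
Jun 3 03:45 end SLOT2 → 0
Peak is 3, at Jun 2 21:45 (SLOT2, SLOT3, SLOT4).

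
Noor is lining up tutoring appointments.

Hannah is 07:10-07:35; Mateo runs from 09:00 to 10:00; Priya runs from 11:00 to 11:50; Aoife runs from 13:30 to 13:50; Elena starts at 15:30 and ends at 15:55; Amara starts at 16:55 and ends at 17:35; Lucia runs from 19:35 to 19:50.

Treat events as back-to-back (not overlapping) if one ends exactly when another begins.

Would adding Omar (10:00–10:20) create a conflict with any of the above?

Hannah: ends 07:35 at or before Omar starts 10:00 → clear.
Mateo: ends 10:00 at or before Omar starts 10:00 → clear.
Priya: starts 11:00 at or after Omar ends 10:20 → clear.
Aoife: starts 13:30 at or after Omar ends 10:20 → clear.
Elena: starts 15:30 at or after Omar ends 10:20 → clear.
Amara: starts 16:55 at or after Omar ends 10:20 → clear.
Lucia: starts 19:35 at or after Omar ends 10:20 → clear.

No — it doesn't clash with anything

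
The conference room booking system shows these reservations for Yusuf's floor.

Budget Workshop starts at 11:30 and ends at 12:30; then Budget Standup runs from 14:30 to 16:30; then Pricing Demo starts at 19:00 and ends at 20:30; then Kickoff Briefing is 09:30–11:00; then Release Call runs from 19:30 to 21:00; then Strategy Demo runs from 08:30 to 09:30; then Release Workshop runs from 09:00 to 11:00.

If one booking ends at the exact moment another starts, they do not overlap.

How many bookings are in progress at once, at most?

Sort all start/end points and keep a running count:
08:30 start Strategy Demo → 1
09:00 start Release Workshop → 2
09:30 end Strategy Demo → 1
09:30 start Kickoff Briefing → 2
11:00 end Kickoff Briefing → 1
11:00 end Release Workshop → 0
11:30 start Budget Workshop → 1
12:30 end Budget Workshop → 0
14:30 start Budget Standup → 1
16:30 end Budget Standup → 0
19:00 start Pricing Demo → 1
19:30 start Release Call → 2
20:30 end Pricing Demo → 1
21:00 end Release Call → 0
Peak is 2, at 09:00 (Release Workshop, Strategy Demo).

2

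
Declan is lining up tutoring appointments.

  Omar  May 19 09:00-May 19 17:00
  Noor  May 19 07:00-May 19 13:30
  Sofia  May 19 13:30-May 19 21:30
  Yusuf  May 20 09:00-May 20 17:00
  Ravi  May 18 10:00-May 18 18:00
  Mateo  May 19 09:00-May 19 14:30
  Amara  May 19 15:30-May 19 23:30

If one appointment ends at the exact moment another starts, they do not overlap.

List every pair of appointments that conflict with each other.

Amara & Omar, Amara & Sofia, Mateo & Noor, Mateo & Omar, Mateo & Sofia, Noor & Omar, Omar & Sofia

Two intervals overlap when each starts before the other ends.
Sorted by start: Ravi, Noor, Mateo, Omar, Sofia, Amara, Yusuf.
Noor starts after Ravi ends, so Ravi has no further overlaps.
Mateo starts before Noor ends → Noor and Mateo overlap.
Omar starts before Noor ends → Noor and Omar overlap.
Sofia starts exactly when Noor ends (back-to-back, no overlap), so Noor has no further overlaps.
Omar starts before Mateo ends → Mateo and Omar overlap.
Sofia starts before Mateo ends → Mateo and Sofia overlap.
Amara starts after Mateo ends, so Mateo has no further overlaps.
Sofia starts before Omar ends → Omar and Sofia overlap.
Amara starts before Omar ends → Omar and Amara overlap.
Yusuf starts after Omar ends.
Amara starts before Sofia ends → Sofia and Amara overlap.
Yusuf starts after Sofia ends.
Yusuf starts after Amara ends.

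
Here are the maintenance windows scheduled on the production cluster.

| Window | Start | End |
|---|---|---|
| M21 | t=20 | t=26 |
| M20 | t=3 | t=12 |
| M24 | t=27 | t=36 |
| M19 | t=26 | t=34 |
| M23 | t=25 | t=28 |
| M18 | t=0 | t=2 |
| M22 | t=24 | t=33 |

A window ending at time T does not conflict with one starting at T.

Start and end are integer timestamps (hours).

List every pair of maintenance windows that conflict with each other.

M19 & M22, M19 & M23, M19 & M24, M21 & M22, M21 & M23, M22 & M23, M22 & M24, M23 & M24

Check each pair: they overlap iff neither finishes before the other starts.
Sorted by start: M18, M20, M21, M22, M23, M19, M24.
M20 starts after M18 ends, so M18 has no further overlaps.
M21 starts after M20 ends, so M20 has no further overlaps.
M22 starts before M21 ends → M21 and M22 overlap.
M23 starts before M21 ends → M21 and M23 overlap.
M19 starts exactly when M21 ends (back-to-back, no overlap), so M21 has no further overlaps.
M23 starts before M22 ends → M22 and M23 overlap.
M19 starts before M22 ends → M22 and M19 overlap.
M24 starts before M22 ends → M22 and M24 overlap.
M19 starts before M23 ends → M23 and M19 overlap.
M24 starts before M23 ends → M23 and M24 overlap.
M24 starts before M19 ends → M19 and M24 overlap.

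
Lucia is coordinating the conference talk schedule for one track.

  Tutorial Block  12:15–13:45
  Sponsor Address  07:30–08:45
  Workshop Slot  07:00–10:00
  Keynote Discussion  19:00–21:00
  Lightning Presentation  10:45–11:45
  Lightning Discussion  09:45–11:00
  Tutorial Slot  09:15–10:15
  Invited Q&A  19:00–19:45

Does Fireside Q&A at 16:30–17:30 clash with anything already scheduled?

Workshop Slot: ends 10:00 at or before Fireside Q&A starts 16:30 → clear.
Sponsor Address: ends 08:45 at or before Fireside Q&A starts 16:30 → clear.
Tutorial Slot: ends 10:15 at or before Fireside Q&A starts 16:30 → clear.
Lightning Discussion: ends 11:00 at or before Fireside Q&A starts 16:30 → clear.
Lightning Presentation: ends 11:45 at or before Fireside Q&A starts 16:30 → clear.
Tutorial Block: ends 13:45 at or before Fireside Q&A starts 16:30 → clear.
Keynote Discussion: starts 19:00 at or after Fireside Q&A ends 17:30 → clear.
Invited Q&A: starts 19:00 at or after Fireside Q&A ends 17:30 → clear.

No — it doesn't clash with anything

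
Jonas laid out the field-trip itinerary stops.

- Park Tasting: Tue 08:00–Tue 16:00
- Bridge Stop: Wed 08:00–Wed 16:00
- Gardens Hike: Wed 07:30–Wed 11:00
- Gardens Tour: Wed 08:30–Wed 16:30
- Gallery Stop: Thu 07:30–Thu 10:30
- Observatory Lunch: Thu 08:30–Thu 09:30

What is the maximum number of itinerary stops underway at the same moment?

Sort all start/end points and keep a running count:
Tue 08:00 start Park Tasting → 1
Tue 16:00 end Park Tasting → 0
Wed 07:30 start Gardens Hike → 1
Wed 08:00 start Bridge Stop → 2
Wed 08:30 start Gardens Tour → 3
Wed 11:00 end Gardens Hike → 2
Wed 16:00 end Bridge Stop → 1
Wed 16:30 end Gardens Tour → 0
Thu 07:30 start Gallery Stop → 1
Thu 08:30 start Observatory Lunch → 2
Thu 09:30 end Observatory Lunch → 1
Thu 10:30 end Gallery Stop → 0
Peak is 3, at Wed 08:30 (Bridge Stop, Gardens Hike, Gardens Tour).

3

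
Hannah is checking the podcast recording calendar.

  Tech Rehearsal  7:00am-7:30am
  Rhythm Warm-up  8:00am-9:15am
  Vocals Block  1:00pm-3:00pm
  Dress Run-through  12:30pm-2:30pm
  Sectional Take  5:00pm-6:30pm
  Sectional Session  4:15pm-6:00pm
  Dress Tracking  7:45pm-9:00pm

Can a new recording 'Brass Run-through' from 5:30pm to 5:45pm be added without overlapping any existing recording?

No — it overlaps Sectional Session, Sectional Take

Tech Rehearsal: ends 7:30am at or before Brass Run-through starts 5:30pm → clear.
Rhythm Warm-up: ends 9:15am at or before Brass Run-through starts 5:30pm → clear.
Dress Run-through: ends 2:30pm at or before Brass Run-through starts 5:30pm → clear.
Vocals Block: ends 3:00pm at or before Brass Run-through starts 5:30pm → clear.
Sectional Session: starts 4:15pm before Brass Run-through ends 5:45pm, and ends 6:00pm after Brass Run-through starts 5:30pm → overlap.
Sectional Take: starts 5:00pm before Brass Run-through ends 5:45pm, and ends 6:30pm after Brass Run-through starts 5:30pm → overlap.
Dress Tracking: starts 7:45pm at or after Brass Run-through ends 5:45pm → clear.
Brass Run-through overlaps Sectional Take, Sectional Session.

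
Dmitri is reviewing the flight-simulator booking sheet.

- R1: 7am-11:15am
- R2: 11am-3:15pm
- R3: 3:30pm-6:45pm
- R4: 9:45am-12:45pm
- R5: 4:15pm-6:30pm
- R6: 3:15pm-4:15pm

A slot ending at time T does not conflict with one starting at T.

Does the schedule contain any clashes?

Yes

Two intervals overlap when each starts before the other ends.
Sorted by start: R1, R4, R2, R6, R3, R5.
R4 starts before R1 ends → R1 and R4 overlap.
That's a conflict, so the schedule is not conflict-free.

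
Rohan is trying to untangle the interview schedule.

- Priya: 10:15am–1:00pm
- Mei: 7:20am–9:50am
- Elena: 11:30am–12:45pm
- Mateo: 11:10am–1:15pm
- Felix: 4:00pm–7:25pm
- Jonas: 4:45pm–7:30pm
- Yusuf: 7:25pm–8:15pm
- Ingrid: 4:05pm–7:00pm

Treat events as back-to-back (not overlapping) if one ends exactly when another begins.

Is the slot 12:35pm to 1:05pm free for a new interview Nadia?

No — it overlaps Elena, Mateo, Priya

Mei: ends 9:50am at or before Nadia starts 12:35pm → clear.
Priya: starts 10:15am before Nadia ends 1:05pm, and ends 1:00pm after Nadia starts 12:35pm → overlap.
Mateo: starts 11:10am before Nadia ends 1:05pm, and ends 1:15pm after Nadia starts 12:35pm → overlap.
Elena: starts 11:30am before Nadia ends 1:05pm, and ends 12:45pm after Nadia starts 12:35pm → overlap.
Felix: starts 4:00pm at or after Nadia ends 1:05pm → clear.
Ingrid: starts 4:05pm at or after Nadia ends 1:05pm → clear.
Jonas: starts 4:45pm at or after Nadia ends 1:05pm → clear.
Yusuf: starts 7:25pm at or after Nadia ends 1:05pm → clear.
Nadia overlaps Priya, Elena, Mateo.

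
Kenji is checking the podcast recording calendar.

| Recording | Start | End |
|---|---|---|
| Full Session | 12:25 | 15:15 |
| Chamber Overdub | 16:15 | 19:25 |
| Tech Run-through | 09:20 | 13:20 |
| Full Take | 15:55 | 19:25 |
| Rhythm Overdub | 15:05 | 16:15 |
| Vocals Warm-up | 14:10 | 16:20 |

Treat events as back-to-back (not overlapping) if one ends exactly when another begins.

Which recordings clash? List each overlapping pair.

Sorted by start: Tech Run-through, Full Session, Vocals Warm-up, Rhythm Overdub, Full Take, Chamber Overdub.
Full Session starts before Tech Run-through ends → Tech Run-through and Full Session overlap.
Vocals Warm-up starts after Tech Run-through ends, so Tech Run-through has no further overlaps.
Vocals Warm-up starts before Full Session ends → Full Session and Vocals Warm-up overlap.
Rhythm Overdub starts before Full Session ends → Full Session and Rhythm Overdub overlap.
Full Take starts after Full Session ends, so Full Session has no further overlaps.
Rhythm Overdub starts before Vocals Warm-up ends → Vocals Warm-up and Rhythm Overdub overlap.
Full Take starts before Vocals Warm-up ends → Vocals Warm-up and Full Take overlap.
Chamber Overdub starts before Vocals Warm-up ends → Vocals Warm-up and Chamber Overdub overlap.
Full Take starts before Rhythm Overdub ends → Rhythm Overdub and Full Take overlap.
Chamber Overdub starts exactly when Rhythm Overdub ends (back-to-back, no overlap).
Chamber Overdub starts before Full Take ends → Full Take and Chamber Overdub overlap.

Chamber Overdub & Full Take, Chamber Overdub & Vocals Warm-up, Full Session & Rhythm Overdub, Full Session & Tech Run-through, Full Session & Vocals Warm-up, Full Take & Rhythm Overdub, Full Take & Vocals Warm-up, Rhythm Overdub & Vocals Warm-up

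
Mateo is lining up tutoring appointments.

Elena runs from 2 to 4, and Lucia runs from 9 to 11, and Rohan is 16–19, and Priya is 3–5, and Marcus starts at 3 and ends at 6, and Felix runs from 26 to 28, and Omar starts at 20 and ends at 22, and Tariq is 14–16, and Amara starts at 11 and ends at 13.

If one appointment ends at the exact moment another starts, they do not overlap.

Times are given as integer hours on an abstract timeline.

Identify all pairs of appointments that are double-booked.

Sorted by start: Elena, Marcus, Priya, Lucia, Amara, Tariq, Rohan, Omar, Felix.
Marcus starts before Elena ends → Elena and Marcus overlap.
Priya starts before Elena ends → Elena and Priya overlap.
Lucia starts after Elena ends, so Elena has no further overlaps.
Priya starts before Marcus ends → Marcus and Priya overlap.
Lucia starts after Marcus ends, so Marcus has no further overlaps.
Lucia starts after Priya ends, so Priya has no further overlaps.
Amara starts exactly when Lucia ends (back-to-back, no overlap), so Lucia has no further overlaps.
Tariq starts after Amara ends, so Amara has no further overlaps.
Rohan starts exactly when Tariq ends (back-to-back, no overlap), so Tariq has no further overlaps.
Omar starts after Rohan ends, so Rohan has no further overlaps.
Felix starts after Omar ends.

Elena & Marcus, Elena & Priya, Marcus & Priya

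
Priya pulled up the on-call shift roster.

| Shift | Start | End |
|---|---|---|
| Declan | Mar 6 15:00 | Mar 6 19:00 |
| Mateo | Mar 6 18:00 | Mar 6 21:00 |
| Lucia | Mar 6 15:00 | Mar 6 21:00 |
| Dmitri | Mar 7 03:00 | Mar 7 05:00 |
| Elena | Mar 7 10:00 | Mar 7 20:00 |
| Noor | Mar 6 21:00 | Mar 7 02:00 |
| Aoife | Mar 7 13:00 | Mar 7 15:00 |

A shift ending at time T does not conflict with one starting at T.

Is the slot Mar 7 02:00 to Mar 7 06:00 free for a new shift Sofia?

Declan: ends Mar 6 19:00 at or before Sofia starts Mar 7 02:00 → clear.
Lucia: ends Mar 6 21:00 at or before Sofia starts Mar 7 02:00 → clear.
Mateo: ends Mar 6 21:00 at or before Sofia starts Mar 7 02:00 → clear.
Noor: ends Mar 7 02:00 at or before Sofia starts Mar 7 02:00 → clear.
Dmitri: starts Mar 7 03:00 before Sofia ends Mar 7 06:00, and ends Mar 7 05:00 after Sofia starts Mar 7 02:00 → overlap.
Elena: starts Mar 7 10:00 at or after Sofia ends Mar 7 06:00 → clear.
Aoife: starts Mar 7 13:00 at or after Sofia ends Mar 7 06:00 → clear.
Sofia overlaps Dmitri.

No — it overlaps Dmitri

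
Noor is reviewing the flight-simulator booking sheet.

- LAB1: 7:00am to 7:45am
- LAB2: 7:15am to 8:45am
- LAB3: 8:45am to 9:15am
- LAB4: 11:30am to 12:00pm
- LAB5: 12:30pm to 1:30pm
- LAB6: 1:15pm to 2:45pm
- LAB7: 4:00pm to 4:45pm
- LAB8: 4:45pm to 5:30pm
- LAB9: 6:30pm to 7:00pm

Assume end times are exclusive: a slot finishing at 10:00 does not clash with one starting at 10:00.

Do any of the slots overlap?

Yes

Sorted by start: LAB1, LAB2, LAB3, LAB4, LAB5, LAB6, LAB7, LAB8, LAB9.
LAB2 starts before LAB1 ends → LAB1 and LAB2 overlap.
That's a conflict, so the schedule is not conflict-free.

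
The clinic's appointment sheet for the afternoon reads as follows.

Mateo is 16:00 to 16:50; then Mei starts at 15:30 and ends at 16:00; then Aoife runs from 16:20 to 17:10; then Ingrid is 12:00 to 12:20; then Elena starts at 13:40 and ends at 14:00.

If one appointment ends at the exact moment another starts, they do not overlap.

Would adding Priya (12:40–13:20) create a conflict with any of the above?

No — it doesn't clash with anything

Ingrid: ends 12:20 at or before Priya starts 12:40 → clear.
Elena: starts 13:40 at or after Priya ends 13:20 → clear.
Mei: starts 15:30 at or after Priya ends 13:20 → clear.
Mateo: starts 16:00 at or after Priya ends 13:20 → clear.
Aoife: starts 16:20 at or after Priya ends 13:20 → clear.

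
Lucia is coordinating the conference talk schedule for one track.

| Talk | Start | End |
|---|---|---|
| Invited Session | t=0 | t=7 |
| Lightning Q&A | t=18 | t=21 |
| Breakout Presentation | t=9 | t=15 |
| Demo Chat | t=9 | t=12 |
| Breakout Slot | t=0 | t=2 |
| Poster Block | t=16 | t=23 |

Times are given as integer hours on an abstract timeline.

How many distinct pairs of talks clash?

3

Sorted by start: Breakout Slot, Invited Session, Demo Chat, Breakout Presentation, Poster Block, Lightning Q&A.
Invited Session starts before Breakout Slot ends → Breakout Slot and Invited Session overlap.
Demo Chat starts after Breakout Slot ends; Breakout Slot is clear from here.
Demo Chat starts after Invited Session ends; Invited Session is clear from here.
Breakout Presentation starts before Demo Chat ends → Demo Chat and Breakout Presentation overlap.
Poster Block starts after Demo Chat ends; Demo Chat is clear from here.
Poster Block starts after Breakout Presentation ends; Breakout Presentation is clear from here.
Lightning Q&A starts before Poster Block ends → Poster Block and Lightning Q&A overlap.
Overlapping pairs: Breakout Presentation & Demo Chat, Breakout Slot & Invited Session, Lightning Q&A & Poster Block — 3 in total.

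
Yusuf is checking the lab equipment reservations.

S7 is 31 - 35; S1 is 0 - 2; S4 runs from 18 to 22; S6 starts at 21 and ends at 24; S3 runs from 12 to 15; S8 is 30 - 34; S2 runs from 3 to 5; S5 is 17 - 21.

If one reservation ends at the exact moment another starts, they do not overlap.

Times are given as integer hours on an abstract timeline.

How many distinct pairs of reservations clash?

Two intervals overlap when each starts before the other ends.
Sorted by start: S1, S2, S3, S5, S4, S6, S8, S7.
S2 starts after S1 ends, so nothing later overlaps S1 either.
S3 starts after S2 ends, so nothing later overlaps S2 either.
S5 starts after S3 ends, so nothing later overlaps S3 either.
S4 starts before S5 ends → S5 and S4 overlap.
S6 starts exactly when S5 ends (back-to-back, no overlap), so nothing later overlaps S5 either.
S6 starts before S4 ends → S4 and S6 overlap.
S8 starts after S4 ends, so nothing later overlaps S4 either.
S8 starts after S6 ends, so nothing later overlaps S6 either.
S7 starts before S8 ends → S8 and S7 overlap.
Overlapping pairs: S4 & S5, S4 & S6, S7 & S8 — 3 in total.

3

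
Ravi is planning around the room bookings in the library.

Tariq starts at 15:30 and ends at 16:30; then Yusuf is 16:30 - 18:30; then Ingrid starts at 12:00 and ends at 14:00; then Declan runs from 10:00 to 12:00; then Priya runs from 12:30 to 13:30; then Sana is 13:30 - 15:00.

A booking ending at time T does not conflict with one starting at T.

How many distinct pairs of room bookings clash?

2

Sorted by start: Declan, Ingrid, Priya, Sana, Tariq, Yusuf.
Ingrid starts exactly when Declan ends (back-to-back, no overlap) — done with Declan.
Priya starts before Ingrid ends → Ingrid and Priya overlap.
Sana starts before Ingrid ends → Ingrid and Sana overlap.
Tariq starts after Ingrid ends — done with Ingrid.
Sana starts exactly when Priya ends (back-to-back, no overlap) — done with Priya.
Tariq starts after Sana ends — done with Sana.
Yusuf starts exactly when Tariq ends (back-to-back, no overlap).
Overlapping pairs: Ingrid & Priya, Ingrid & Sana — 2 in total.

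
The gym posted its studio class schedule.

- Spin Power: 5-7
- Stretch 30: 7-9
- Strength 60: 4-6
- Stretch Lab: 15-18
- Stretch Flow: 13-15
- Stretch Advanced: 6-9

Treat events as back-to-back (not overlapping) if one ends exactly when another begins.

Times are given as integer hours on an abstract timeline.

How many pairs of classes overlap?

3

Sorted by start: Strength 60, Spin Power, Stretch Advanced, Stretch 30, Stretch Flow, Stretch Lab.
Spin Power starts before Strength 60 ends → Strength 60 and Spin Power overlap.
Stretch Advanced starts exactly when Strength 60 ends (back-to-back, no overlap) — done with Strength 60.
Stretch Advanced starts before Spin Power ends → Spin Power and Stretch Advanced overlap.
Stretch 30 starts exactly when Spin Power ends (back-to-back, no overlap) — done with Spin Power.
Stretch 30 starts before Stretch Advanced ends → Stretch Advanced and Stretch 30 overlap.
Stretch Flow starts after Stretch Advanced ends — done with Stretch Advanced.
Stretch Flow starts after Stretch 30 ends — done with Stretch 30.
Stretch Lab starts exactly when Stretch Flow ends (back-to-back, no overlap).
Overlapping pairs: Spin Power & Strength 60, Spin Power & Stretch Advanced, Stretch 30 & Stretch Advanced — 3 in total.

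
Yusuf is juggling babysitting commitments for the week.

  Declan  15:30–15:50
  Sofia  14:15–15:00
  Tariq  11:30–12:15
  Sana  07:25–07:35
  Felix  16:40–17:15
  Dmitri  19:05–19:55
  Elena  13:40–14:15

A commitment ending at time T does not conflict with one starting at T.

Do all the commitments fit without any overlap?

Sorted by start: Sana, Tariq, Elena, Sofia, Declan, Felix, Dmitri.
Tariq starts after Sana ends; Sana is clear from here.
Elena starts after Tariq ends; Tariq is clear from here.
Sofia starts exactly when Elena ends (back-to-back, no overlap); Elena is clear from here.
Declan starts after Sofia ends; Sofia is clear from here.
Felix starts after Declan ends; Declan is clear from here.
Dmitri starts after Felix ends.
Every pair is clear; the schedule has no overlaps.

Yes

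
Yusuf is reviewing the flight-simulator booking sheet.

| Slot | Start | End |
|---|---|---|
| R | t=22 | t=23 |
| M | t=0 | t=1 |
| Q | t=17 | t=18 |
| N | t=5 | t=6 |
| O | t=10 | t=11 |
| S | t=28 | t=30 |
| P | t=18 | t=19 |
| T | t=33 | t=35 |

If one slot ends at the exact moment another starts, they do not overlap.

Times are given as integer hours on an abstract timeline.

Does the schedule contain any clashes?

No

Two intervals overlap when each starts before the other ends.
Sorted by start: M, N, O, Q, P, R, S, T.
N starts after M ends; M is clear from here.
O starts after N ends; N is clear from here.
Q starts after O ends; O is clear from here.
P starts exactly when Q ends (back-to-back, no overlap); Q is clear from here.
R starts after P ends; P is clear from here.
S starts after R ends; R is clear from here.
T starts after S ends.
Every pair is clear; the schedule has no overlaps.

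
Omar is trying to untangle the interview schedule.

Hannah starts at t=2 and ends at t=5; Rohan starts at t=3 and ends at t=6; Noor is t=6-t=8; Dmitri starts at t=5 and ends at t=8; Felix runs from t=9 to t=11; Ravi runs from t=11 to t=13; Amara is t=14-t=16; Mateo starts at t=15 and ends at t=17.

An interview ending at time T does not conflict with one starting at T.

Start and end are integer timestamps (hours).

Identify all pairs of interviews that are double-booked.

Amara & Mateo, Dmitri & Noor, Dmitri & Rohan, Hannah & Rohan

Sorted by start: Hannah, Rohan, Dmitri, Noor, Felix, Ravi, Amara, Mateo.
Rohan starts before Hannah ends → Hannah and Rohan overlap.
Dmitri starts exactly when Hannah ends (back-to-back, no overlap); Hannah is clear from here.
Dmitri starts before Rohan ends → Rohan and Dmitri overlap.
Noor starts exactly when Rohan ends (back-to-back, no overlap); Rohan is clear from here.
Noor starts before Dmitri ends → Dmitri and Noor overlap.
Felix starts after Dmitri ends; Dmitri is clear from here.
Felix starts after Noor ends; Noor is clear from here.
Ravi starts exactly when Felix ends (back-to-back, no overlap); Felix is clear from here.
Amara starts after Ravi ends; Ravi is clear from here.
Mateo starts before Amara ends → Amara and Mateo overlap.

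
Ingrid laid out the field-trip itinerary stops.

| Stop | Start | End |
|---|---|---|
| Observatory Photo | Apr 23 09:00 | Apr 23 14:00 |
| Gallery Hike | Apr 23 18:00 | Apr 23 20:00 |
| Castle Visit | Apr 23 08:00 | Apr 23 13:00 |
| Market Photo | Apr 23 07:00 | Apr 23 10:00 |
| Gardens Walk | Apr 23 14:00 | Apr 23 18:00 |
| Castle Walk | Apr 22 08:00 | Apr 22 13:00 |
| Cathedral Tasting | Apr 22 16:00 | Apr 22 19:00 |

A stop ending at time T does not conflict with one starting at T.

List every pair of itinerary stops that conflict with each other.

Castle Visit & Market Photo, Castle Visit & Observatory Photo, Market Photo & Observatory Photo

Sorted by start: Castle Walk, Cathedral Tasting, Market Photo, Castle Visit, Observatory Photo, Gardens Walk, Gallery Hike.
Cathedral Tasting starts after Castle Walk ends, so nothing later overlaps Castle Walk either.
Market Photo starts after Cathedral Tasting ends, so nothing later overlaps Cathedral Tasting either.
Castle Visit starts before Market Photo ends → Market Photo and Castle Visit overlap.
Observatory Photo starts before Market Photo ends → Market Photo and Observatory Photo overlap.
Gardens Walk starts after Market Photo ends, so nothing later overlaps Market Photo either.
Observatory Photo starts before Castle Visit ends → Castle Visit and Observatory Photo overlap.
Gardens Walk starts after Castle Visit ends, so nothing later overlaps Castle Visit either.
Gardens Walk starts exactly when Observatory Photo ends (back-to-back, no overlap), so nothing later overlaps Observatory Photo either.
Gallery Hike starts exactly when Gardens Walk ends (back-to-back, no overlap).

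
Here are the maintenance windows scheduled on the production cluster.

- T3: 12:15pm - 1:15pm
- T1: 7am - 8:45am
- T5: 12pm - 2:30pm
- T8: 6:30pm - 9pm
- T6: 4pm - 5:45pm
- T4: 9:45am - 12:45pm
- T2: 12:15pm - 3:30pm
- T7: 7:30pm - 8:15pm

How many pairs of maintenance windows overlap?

Sorted by start: T1, T4, T5, T2, T3, T6, T8, T7.
T4 starts after T1 ends, so T1 has no further overlaps.
T5 starts before T4 ends → T4 and T5 overlap.
T2 starts before T4 ends → T4 and T2 overlap.
T3 starts before T4 ends → T4 and T3 overlap.
T6 starts after T4 ends, so T4 has no further overlaps.
T2 starts before T5 ends → T5 and T2 overlap.
T3 starts before T5 ends → T5 and T3 overlap.
T6 starts after T5 ends, so T5 has no further overlaps.
T3 starts before T2 ends → T2 and T3 overlap.
T6 starts after T2 ends, so T2 has no further overlaps.
T6 starts after T3 ends, so T3 has no further overlaps.
T8 starts after T6 ends, so T6 has no further overlaps.
T7 starts before T8 ends → T8 and T7 overlap.
Overlapping pairs: T2 & T3, T2 & T4, T2 & T5, T3 & T4, T3 & T5, T4 & T5, T7 & T8 — 7 in total.

7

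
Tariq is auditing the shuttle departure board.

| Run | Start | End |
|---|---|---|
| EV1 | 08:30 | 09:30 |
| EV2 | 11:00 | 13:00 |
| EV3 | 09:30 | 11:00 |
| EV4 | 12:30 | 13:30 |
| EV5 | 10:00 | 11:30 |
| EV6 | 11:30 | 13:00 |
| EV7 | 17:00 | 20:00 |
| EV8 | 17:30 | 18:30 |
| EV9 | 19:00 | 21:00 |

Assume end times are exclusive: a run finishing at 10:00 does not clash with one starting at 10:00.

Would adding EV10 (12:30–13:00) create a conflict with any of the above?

EV1: ends 09:30 at or before EV10 starts 12:30 → clear.
EV3: ends 11:00 at or before EV10 starts 12:30 → clear.
EV5: ends 11:30 at or before EV10 starts 12:30 → clear.
EV2: starts 11:00 before EV10 ends 13:00, and ends 13:00 after EV10 starts 12:30 → overlap.
EV6: starts 11:30 before EV10 ends 13:00, and ends 13:00 after EV10 starts 12:30 → overlap.
EV4: starts 12:30 before EV10 ends 13:00, and ends 13:30 after EV10 starts 12:30 → overlap.
EV7: starts 17:00 at or after EV10 ends 13:00 → clear.
EV8: starts 17:30 at or after EV10 ends 13:00 → clear.
EV9: starts 19:00 at or after EV10 ends 13:00 → clear.
EV10 overlaps EV2, EV4, EV6.

Yes — it overlaps EV2, EV4, EV6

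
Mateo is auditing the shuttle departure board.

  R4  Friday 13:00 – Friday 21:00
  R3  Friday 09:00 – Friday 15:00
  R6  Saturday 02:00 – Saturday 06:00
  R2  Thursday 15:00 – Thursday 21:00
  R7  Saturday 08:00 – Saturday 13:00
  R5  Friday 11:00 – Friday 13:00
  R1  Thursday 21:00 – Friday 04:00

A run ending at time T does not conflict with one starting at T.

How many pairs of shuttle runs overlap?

2

Two intervals overlap when each starts before the other ends.
Sorted by start: R2, R1, R3, R5, R4, R6, R7.
R1 starts exactly when R2 ends (back-to-back, no overlap), so R2 has no further overlaps.
R3 starts after R1 ends, so R1 has no further overlaps.
R5 starts before R3 ends → R3 and R5 overlap.
R4 starts before R3 ends → R3 and R4 overlap.
R6 starts after R3 ends, so R3 has no further overlaps.
R4 starts exactly when R5 ends (back-to-back, no overlap), so R5 has no further overlaps.
R6 starts after R4 ends, so R4 has no further overlaps.
R7 starts after R6 ends.
Overlapping pairs: R3 & R4, R3 & R5 — 2 in total.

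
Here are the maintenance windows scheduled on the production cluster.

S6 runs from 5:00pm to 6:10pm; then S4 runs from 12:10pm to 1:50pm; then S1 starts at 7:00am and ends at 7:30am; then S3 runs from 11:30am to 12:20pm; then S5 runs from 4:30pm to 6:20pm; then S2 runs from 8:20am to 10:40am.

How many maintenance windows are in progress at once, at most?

2

Sweep the timeline, counting +1 at each start and −1 at each end (ends before starts at a tie):
7:00am start S1 → 1
7:30am end S1 → 0
8:20am start S2 → 1
10:40am end S2 → 0
11:30am start S3 → 1
12:10pm start S4 → 2
12:20pm end S3 → 1
1:50pm end S4 → 0
4:30pm start S5 → 1
5:00pm start S6 → 2
6:10pm end S6 → 1
6:20pm end S5 → 0
Peak is 2, at 12:10pm (S3, S4).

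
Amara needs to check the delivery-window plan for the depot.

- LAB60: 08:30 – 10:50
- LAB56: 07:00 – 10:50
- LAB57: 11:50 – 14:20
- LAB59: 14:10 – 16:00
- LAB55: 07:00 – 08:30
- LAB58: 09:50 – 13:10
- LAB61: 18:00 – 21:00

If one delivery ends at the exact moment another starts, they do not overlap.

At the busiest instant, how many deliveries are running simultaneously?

3

Walk through starts and ends in time order (an end at T is processed before a start at T):
07:00 start LAB55 → 1
07:00 start LAB56 → 2
08:30 end LAB55 → 1
08:30 start LAB60 → 2
09:50 start LAB58 → 3
10:50 end LAB56 → 2
10:50 end LAB60 → 1
11:50 start LAB57 → 2
13:10 end LAB58 → 1
14:10 start LAB59 → 2
14:20 end LAB57 → 1
16:00 end LAB59 → 0
18:00 start LAB61 → 1
21:00 end LAB61 → 0
Peak is 3, at 09:50 (LAB56, LAB58, LAB60).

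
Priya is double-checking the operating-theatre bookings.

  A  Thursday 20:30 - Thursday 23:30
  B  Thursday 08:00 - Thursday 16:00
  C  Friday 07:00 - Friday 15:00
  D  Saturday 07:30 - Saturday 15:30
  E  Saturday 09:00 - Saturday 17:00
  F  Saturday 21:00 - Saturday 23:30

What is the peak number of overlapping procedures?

Walk through starts and ends in time order (an end at T is processed before a start at T):
Thursday 08:00 start B → 1
Thursday 16:00 end B → 0
Thursday 20:30 start A → 1
Thursday 23:30 end A → 0
Friday 07:00 start C → 1
Friday 15:00 end C → 0
Saturday 07:30 start D → 1
Saturday 09:00 start E → 2
Saturday 15:30 end D → 1
Saturday 17:00 end E → 0
Saturday 21:00 start F → 1
Saturday 23:30 end F → 0
Peak is 2, at Saturday 09:00 (D, E).

2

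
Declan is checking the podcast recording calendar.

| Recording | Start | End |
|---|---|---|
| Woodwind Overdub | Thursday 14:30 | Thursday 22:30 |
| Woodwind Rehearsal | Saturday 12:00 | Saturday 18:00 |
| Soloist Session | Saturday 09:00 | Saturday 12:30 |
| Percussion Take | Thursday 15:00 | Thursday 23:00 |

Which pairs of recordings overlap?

Two intervals overlap when each starts before the other ends.
Sorted by start: Woodwind Overdub, Percussion Take, Soloist Session, Woodwind Rehearsal.
Percussion Take starts before Woodwind Overdub ends → Woodwind Overdub and Percussion Take overlap.
Soloist Session starts after Woodwind Overdub ends — done with Woodwind Overdub.
Soloist Session starts after Percussion Take ends — done with Percussion Take.
Woodwind Rehearsal starts before Soloist Session ends → Soloist Session and Woodwind Rehearsal overlap.

Percussion Take & Woodwind Overdub, Soloist Session & Woodwind Rehearsal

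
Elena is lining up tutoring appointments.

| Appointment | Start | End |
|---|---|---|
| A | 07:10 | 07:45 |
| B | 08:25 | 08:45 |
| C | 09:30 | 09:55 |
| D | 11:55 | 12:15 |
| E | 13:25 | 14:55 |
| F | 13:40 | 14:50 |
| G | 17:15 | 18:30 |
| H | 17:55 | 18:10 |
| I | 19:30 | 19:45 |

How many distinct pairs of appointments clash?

Sorted by start: A, B, C, D, E, F, G, H, I.
B starts after A ends, so nothing later overlaps A either.
C starts after B ends, so nothing later overlaps B either.
D starts after C ends, so nothing later overlaps C either.
E starts after D ends, so nothing later overlaps D either.
F starts before E ends → E and F overlap.
G starts after E ends, so nothing later overlaps E either.
G starts after F ends, so nothing later overlaps F either.
H starts before G ends → G and H overlap.
I starts after G ends.
I starts after H ends.
Overlapping pairs: E & F, G & H — 2 in total.

2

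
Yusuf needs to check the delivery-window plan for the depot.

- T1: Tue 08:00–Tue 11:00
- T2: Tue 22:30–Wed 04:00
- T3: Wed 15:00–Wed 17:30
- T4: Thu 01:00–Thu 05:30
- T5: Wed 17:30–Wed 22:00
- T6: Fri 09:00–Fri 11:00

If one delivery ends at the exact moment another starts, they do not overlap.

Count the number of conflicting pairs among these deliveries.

Two intervals overlap when each starts before the other ends.
Sorted by start: T1, T2, T3, T5, T4, T6.
T2 starts after T1 ends; T1 is clear from here.
T3 starts after T2 ends; T2 is clear from here.
T5 starts exactly when T3 ends (back-to-back, no overlap); T3 is clear from here.
T4 starts after T5 ends; T5 is clear from here.
T6 starts after T4 ends.
No pair overlaps.

0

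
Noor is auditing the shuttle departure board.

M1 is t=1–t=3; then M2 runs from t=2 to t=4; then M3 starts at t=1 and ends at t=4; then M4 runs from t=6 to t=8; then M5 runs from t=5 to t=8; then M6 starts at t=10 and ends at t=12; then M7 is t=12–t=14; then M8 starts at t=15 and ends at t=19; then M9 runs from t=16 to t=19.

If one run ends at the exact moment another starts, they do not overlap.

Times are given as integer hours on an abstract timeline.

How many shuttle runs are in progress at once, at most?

3

Sort all start/end points and keep a running count:
t=1 start M1 → 1
t=1 start M3 → 2
t=2 start M2 → 3
t=3 end M1 → 2
t=4 end M2 → 1
t=4 end M3 → 0
t=5 start M5 → 1
t=6 start M4 → 2
t=8 end M4 → 1
t=8 end M5 → 0
t=10 start M6 → 1
t=12 end M6 → 0
t=12 start M7 → 1
t=14 end M7 → 0
t=15 start M8 → 1
t=16 start M9 → 2
t=19 end M8 → 1
t=19 end M9 → 0
Peak is 3, at t=2 (M1, M2, M3).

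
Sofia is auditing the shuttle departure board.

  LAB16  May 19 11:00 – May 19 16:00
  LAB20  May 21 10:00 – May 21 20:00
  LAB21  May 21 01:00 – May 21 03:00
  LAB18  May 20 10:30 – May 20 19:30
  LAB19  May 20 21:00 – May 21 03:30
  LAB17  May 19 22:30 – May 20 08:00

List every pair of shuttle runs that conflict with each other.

LAB19 & LAB21

Check each pair: they overlap iff neither finishes before the other starts.
Sorted by start: LAB16, LAB17, LAB18, LAB19, LAB21, LAB20.
LAB17 starts after LAB16 ends — done with LAB16.
LAB18 starts after LAB17 ends — done with LAB17.
LAB19 starts after LAB18 ends — done with LAB18.
LAB21 starts before LAB19 ends → LAB19 and LAB21 overlap.
LAB20 starts after LAB19 ends.
LAB20 starts after LAB21 ends.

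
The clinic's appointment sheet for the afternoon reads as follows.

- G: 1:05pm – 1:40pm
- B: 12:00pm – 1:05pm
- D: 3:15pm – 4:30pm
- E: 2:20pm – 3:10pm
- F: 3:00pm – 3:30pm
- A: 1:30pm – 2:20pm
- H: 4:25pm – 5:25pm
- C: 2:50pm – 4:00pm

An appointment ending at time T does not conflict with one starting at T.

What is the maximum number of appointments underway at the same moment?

Sort all start/end points and keep a running count:
12:00pm start B → 1
1:05pm end B → 0
1:05pm start G → 1
1:30pm start A → 2
1:40pm end G → 1
2:20pm end A → 0
2:20pm start E → 1
2:50pm start C → 2
3:00pm start F → 3
3:10pm end E → 2
3:15pm start D → 3
3:30pm end F → 2
4:00pm end C → 1
4:25pm start H → 2
4:30pm end D → 1
5:25pm end H → 0
Peak is 3, at 3:00pm (C, E, F).

3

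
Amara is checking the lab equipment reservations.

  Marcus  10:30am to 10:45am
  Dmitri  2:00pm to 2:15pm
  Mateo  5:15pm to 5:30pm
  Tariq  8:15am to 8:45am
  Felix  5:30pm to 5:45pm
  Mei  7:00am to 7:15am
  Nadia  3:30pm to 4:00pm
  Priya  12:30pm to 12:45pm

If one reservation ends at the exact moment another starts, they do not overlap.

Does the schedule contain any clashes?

No

Sorted by start: Mei, Tariq, Marcus, Priya, Dmitri, Nadia, Mateo, Felix.
Tariq starts after Mei ends; Mei is clear from here.
Marcus starts after Tariq ends; Tariq is clear from here.
Priya starts after Marcus ends; Marcus is clear from here.
Dmitri starts after Priya ends; Priya is clear from here.
Nadia starts after Dmitri ends; Dmitri is clear from here.
Mateo starts after Nadia ends; Nadia is clear from here.
Felix starts exactly when Mateo ends (back-to-back, no overlap).
Every pair is clear; the schedule has no overlaps.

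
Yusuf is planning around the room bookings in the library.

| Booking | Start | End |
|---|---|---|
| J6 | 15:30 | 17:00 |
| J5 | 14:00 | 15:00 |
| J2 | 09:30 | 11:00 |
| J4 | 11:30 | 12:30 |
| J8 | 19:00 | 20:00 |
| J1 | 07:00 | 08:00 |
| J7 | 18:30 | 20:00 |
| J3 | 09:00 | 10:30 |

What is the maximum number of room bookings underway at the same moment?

2

Walk through starts and ends in time order (an end at T is processed before a start at T):
07:00 start J1 → 1
08:00 end J1 → 0
09:00 start J3 → 1
09:30 start J2 → 2
10:30 end J3 → 1
11:00 end J2 → 0
11:30 start J4 → 1
12:30 end J4 → 0
14:00 start J5 → 1
15:00 end J5 → 0
15:30 start J6 → 1
17:00 end J6 → 0
18:30 start J7 → 1
19:00 start J8 → 2
20:00 end J7 → 1
20:00 end J8 → 0
Peak is 2, at 09:30 (J2, J3).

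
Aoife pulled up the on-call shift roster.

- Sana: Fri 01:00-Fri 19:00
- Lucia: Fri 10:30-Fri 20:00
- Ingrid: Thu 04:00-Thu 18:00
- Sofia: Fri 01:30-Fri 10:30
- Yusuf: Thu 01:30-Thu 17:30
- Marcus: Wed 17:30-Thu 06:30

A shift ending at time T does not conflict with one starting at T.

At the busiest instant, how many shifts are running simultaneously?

Sort all start/end points and keep a running count:
Wed 17:30 start Marcus → 1
Thu 01:30 start Yusuf → 2
Thu 04:00 start Ingrid → 3
Thu 06:30 end Marcus → 2
Thu 17:30 end Yusuf → 1
Thu 18:00 end Ingrid → 0
Fri 01:00 start Sana → 1
Fri 01:30 start Sofia → 2
Fri 10:30 end Sofia → 1
Fri 10:30 start Lucia → 2
Fri 19:00 end Sana → 1
Fri 20:00 end Lucia → 0
Peak is 3, at Thu 04:00 (Ingrid, Marcus, Yusuf).

3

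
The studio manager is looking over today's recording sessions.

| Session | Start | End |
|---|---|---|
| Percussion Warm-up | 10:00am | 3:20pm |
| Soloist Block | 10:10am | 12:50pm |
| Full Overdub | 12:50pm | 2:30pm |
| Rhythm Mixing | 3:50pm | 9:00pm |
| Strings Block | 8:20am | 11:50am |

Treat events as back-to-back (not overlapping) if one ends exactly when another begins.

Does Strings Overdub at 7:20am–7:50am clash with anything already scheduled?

No — it doesn't clash with anything

Strings Block: starts 8:20am at or after Strings Overdub ends 7:50am → clear.
Percussion Warm-up: starts 10:00am at or after Strings Overdub ends 7:50am → clear.
Soloist Block: starts 10:10am at or after Strings Overdub ends 7:50am → clear.
Full Overdub: starts 12:50pm at or after Strings Overdub ends 7:50am → clear.
Rhythm Mixing: starts 3:50pm at or after Strings Overdub ends 7:50am → clear.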